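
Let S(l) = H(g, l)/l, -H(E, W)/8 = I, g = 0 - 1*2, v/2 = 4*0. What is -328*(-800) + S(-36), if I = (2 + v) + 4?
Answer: 787204/3 ≈ 2.6240e+5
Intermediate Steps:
v = 0 (v = 2*(4*0) = 2*0 = 0)
g = -2 (g = 0 - 2 = -2)
I = 6 (I = (2 + 0) + 4 = 2 + 4 = 6)
H(E, W) = -48 (H(E, W) = -8*6 = -48)
S(l) = -48/l
-328*(-800) + S(-36) = -328*(-800) - 48/(-36) = 262400 - 48*(-1/36) = 262400 + 4/3 = 787204/3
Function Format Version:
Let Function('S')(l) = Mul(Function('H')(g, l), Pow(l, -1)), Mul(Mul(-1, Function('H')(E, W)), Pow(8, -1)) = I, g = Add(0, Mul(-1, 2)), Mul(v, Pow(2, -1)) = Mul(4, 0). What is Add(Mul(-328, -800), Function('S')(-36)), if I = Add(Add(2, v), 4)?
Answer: Rational(787204, 3) ≈ 2.6240e+5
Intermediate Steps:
v = 0 (v = Mul(2, Mul(4, 0)) = Mul(2, 0) = 0)
g = -2 (g = Add(0, -2) = -2)
I = 6 (I = Add(Add(2, 0), 4) = Add(2, 4) = 6)
Function('H')(E, W) = -48 (Function('H')(E, W) = Mul(-8, 6) = -48)
Function('S')(l) = Mul(-48, Pow(l, -1))
Add(Mul(-328, -800), Function('S')(-36)) = Add(Mul(-328, -800), Mul(-48, Pow(-36, -1))) = Add(262400, Mul(-48, Rational(-1, 36))) = Add(262400, Rational(4, 3)) = Rational(787204, 3)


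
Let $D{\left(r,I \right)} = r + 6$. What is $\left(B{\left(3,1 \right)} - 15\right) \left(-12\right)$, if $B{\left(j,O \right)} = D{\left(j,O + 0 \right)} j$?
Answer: $-144$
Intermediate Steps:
$D{\left(r,I \right)} = 6 + r$
$B{\left(j,O \right)} = j \left(6 + j\right)$ ($B{\left(j,O \right)} = \left(6 + j\right) j = j \left(6 + j\right)$)
$\left(B{\left(3,1 \right)} - 15\right) \left(-12\right) = \left(3 \left(6 + 3\right) - 15\right) \left(-12\right) = \left(3 \cdot 9 - 15\right) \left(-12\right) = \left(27 - 15\right) \left(-12\right) = 12 \left(-12\right) = -144$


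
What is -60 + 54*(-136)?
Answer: -7404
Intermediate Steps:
-60 + 54*(-136) = -60 - 7344 = -7404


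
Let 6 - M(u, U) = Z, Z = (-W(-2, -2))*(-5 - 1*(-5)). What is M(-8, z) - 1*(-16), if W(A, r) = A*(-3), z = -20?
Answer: 22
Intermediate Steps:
W(A, r) = -3*A
Z = 0 (Z = (-(-3)*(-2))*(-5 - 1*(-5)) = (-1*6)*(-5 + 5) = -6*0 = 0)
M(u, U) = 6 (M(u, U) = 6 - 1*0 = 6 + 0 = 6)
M(-8, z) - 1*(-16) = 6 - 1*(-16) = 6 + 16 = 22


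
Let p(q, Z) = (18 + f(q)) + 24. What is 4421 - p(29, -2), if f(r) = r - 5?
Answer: 4355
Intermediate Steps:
f(r) = -5 + r
p(q, Z) = 37 + q (p(q, Z) = (18 + (-5 + q)) + 24 = (13 + q) + 24 = 37 + q)
4421 - p(29, -2) = 4421 - (37 + 29) = 4421 - 1*66 = 4421 - 66 = 4355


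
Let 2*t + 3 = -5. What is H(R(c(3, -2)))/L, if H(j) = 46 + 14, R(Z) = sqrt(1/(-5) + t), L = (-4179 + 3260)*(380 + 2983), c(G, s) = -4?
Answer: -20/1030199 ≈ -1.9414e-5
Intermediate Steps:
t = -4 (t = -3/2 + (1/2)*(-5) = -3/2 - 5/2 = -4)
L = -3090597 (L = -919*3363 = -3090597)
R(Z) = I*sqrt(105)/5 (R(Z) = sqrt(1/(-5) - 4) = sqrt(-1/5 - 4) = sqrt(-21/5) = I*sqrt(105)/5)
H(j) = 60
H(R(c(3, -2)))/L = 60/(-3090597) = 60*(-1/3090597) = -20/1030199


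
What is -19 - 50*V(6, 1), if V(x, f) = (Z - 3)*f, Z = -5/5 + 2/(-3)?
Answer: 643/3 ≈ 214.33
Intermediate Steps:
Z = -5/3 (Z = -5*⅕ + 2*(-⅓) = -1 - ⅔ = -5/3 ≈ -1.6667)
V(x, f) = -14*f/3 (V(x, f) = (-5/3 - 3)*f = -14*f/3)
-19 - 50*V(6, 1) = -19 - (-700)/3 = -19 - 50*(-14/3) = -19 + 700/3 = 643/3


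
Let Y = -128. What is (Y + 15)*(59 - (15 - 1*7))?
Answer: -5763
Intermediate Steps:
(Y + 15)*(59 - (15 - 1*7)) = (-128 + 15)*(59 - (15 - 1*7)) = -113*(59 - (15 - 7)) = -113*(59 - 1*8) = -113*(59 - 8) = -113*51 = -5763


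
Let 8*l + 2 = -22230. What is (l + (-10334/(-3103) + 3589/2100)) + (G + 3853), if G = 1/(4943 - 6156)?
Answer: 8529014079571/7904271900 ≈ 1079.0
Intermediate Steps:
l = -2779 (l = -¼ + (⅛)*(-22230) = -¼ - 11115/4 = -2779)
G = -1/1213 (G = 1/(-1213) = -1/1213 ≈ -0.00082440)
(l + (-10334/(-3103) + 3589/2100)) + (G + 3853) = (-2779 + (-10334/(-3103) + 3589/2100)) + (-1/1213 + 3853) = (-2779 + (-10334*(-1/3103) + 3589*(1/2100))) + 4673688/1213 = (-2779 + (10334/3103 + 3589/2100)) + 4673688/1213 = (-2779 + 32838067/6516300) + 4673688/1213 = -18075959633/6516300 + 4673688/1213 = 8529014079571/7904271900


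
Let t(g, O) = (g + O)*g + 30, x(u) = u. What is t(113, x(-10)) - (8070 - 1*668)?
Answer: 4267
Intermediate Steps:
t(g, O) = 30 + g*(O + g) (t(g, O) = (O + g)*g + 30 = g*(O + g) + 30 = 30 + g*(O + g))
t(113, x(-10)) - (8070 - 1*668) = (30 + 113² - 10*113) - (8070 - 1*668) = (30 + 12769 - 1130) - (8070 - 668) = 11669 - 1*7402 = 11669 - 7402 = 4267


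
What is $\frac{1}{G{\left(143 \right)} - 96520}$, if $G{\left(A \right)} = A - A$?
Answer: $- \frac{1}{96520} \approx -1.0361 \cdot 10^{-5}$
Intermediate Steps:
$G{\left(A \right)} = 0$
$\frac{1}{G{\left(143 \right)} - 96520} = \frac{1}{0 - 96520} = \frac{1}{-96520} = - \frac{1}{96520}$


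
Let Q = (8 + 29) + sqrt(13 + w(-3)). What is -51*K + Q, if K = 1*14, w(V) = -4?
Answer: -674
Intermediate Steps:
K = 14
Q = 40 (Q = (8 + 29) + sqrt(13 - 4) = 37 + sqrt(9) = 37 + 3 = 40)
-51*K + Q = -51*14 + 40 = -714 + 40 = -674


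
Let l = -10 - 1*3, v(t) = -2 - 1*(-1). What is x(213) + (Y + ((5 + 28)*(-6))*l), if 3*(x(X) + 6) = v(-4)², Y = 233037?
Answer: 706816/3 ≈ 2.3561e+5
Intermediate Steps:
v(t) = -1 (v(t) = -2 + 1 = -1)
l = -13 (l = -10 - 3 = -13)
x(X) = -17/3 (x(X) = -6 + (⅓)*(-1)² = -6 + (⅓)*1 = -6 + ⅓ = -17/3)
x(213) + (Y + ((5 + 28)*(-6))*l) = -17/3 + (233037 + ((5 + 28)*(-6))*(-13)) = -17/3 + (233037 + (33*(-6))*(-13)) = -17/3 + (233037 - 198*(-13)) = -17/3 + (233037 + 2574) = -17/3 + 235611 = 706816/3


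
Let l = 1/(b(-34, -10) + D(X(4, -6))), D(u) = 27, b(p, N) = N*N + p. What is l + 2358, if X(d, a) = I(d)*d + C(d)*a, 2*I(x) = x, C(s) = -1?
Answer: 219295/93 ≈ 2358.0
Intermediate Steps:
b(p, N) = p + N**2 (b(p, N) = N**2 + p = p + N**2)
I(x) = x/2
X(d, a) = d**2/2 - a (X(d, a) = (d/2)*d - a = d**2/2 - a)
l = 1/93 (l = 1/((-34 + (-10)**2) + 27) = 1/((-34 + 100) + 27) = 1/(66 + 27) = 1/93 ≈ 0.010753)
l + 2358 = 1/93 + 2358 = 219295/93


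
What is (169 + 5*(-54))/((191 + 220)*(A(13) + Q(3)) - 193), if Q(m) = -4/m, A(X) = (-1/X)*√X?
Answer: 324311/2323044 - 13837*√13/2323044 ≈ 0.11813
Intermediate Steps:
A(X) = -1/√X
(169 + 5*(-54))/((191 + 220)*(A(13) + Q(3)) - 193) = (169 + 5*(-54))/((191 + 220)*(-1/√13 - 4/3) - 193) = (169 - 270)/(411*(-√13/13 - 4*⅓) - 193) = -101/(411*(-√13/13 - 4/3) - 193) = -101/(411*(-4/3 - √13/13) - 193) = -101/((-548 - 411*√13/13) - 193) = -101/(-741 - 411*√13/13)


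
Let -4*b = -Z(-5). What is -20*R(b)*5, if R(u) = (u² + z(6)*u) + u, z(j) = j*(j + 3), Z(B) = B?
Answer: 26875/4 ≈ 6718.8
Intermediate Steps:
b = -5/4 (b = -(-1)*(-5)/4 = -¼*5 = -5/4 ≈ -1.2500)
z(j) = j*(3 + j)
R(u) = u² + 55*u (R(u) = (u² + (6*(3 + 6))*u) + u = (u² + (6*9)*u) + u = (u² + 54*u) + u = u² + 55*u)
-20*R(b)*5 = -(-25)*(55 - 5/4)*5 = -(-25)*215/4*5 = -20*(-1075/16)*5 = (5375/4)*5 = 26875/4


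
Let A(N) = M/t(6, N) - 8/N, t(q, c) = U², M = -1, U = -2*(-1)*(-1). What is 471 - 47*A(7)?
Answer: 15021/28 ≈ 536.46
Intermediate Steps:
U = -2 (U = 2*(-1) = -2)
t(q, c) = 4 (t(q, c) = (-2)² = 4)
A(N) = -¼ - 8/N (A(N) = -1/4 - 8/N = -1*¼ - 8/N = -¼ - 8/N)
471 - 47*A(7) = 471 - 47*(-32 - 1*7)/(4*7) = 471 - 47*(-32 - 7)/(4*7) = 471 - 47*(-39)/(4*7) = 471 - 47*(-39/28) = 471 + 1833/28 = 15021/28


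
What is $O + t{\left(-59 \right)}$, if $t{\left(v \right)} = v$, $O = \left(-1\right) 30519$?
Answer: $-30578$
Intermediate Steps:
$O = -30519$
$O + t{\left(-59 \right)} = -30519 - 59 = -30578$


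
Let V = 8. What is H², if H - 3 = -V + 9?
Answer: 16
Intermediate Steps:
H = 4 (H = 3 + (-1*8 + 9) = 3 + (-8 + 9) = 3 + 1 = 4)
H² = 4² = 16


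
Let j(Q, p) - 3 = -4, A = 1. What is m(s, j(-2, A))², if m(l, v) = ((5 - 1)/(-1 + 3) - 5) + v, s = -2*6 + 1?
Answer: 16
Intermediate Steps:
j(Q, p) = -1 (j(Q, p) = 3 - 4 = -1)
s = -11 (s = -12 + 1 = -11)
m(l, v) = -3 + v (m(l, v) = (4/2 - 5) + v = (4*(½) - 5) + v = (2 - 5) + v = -3 + v)
m(s, j(-2, A))² = (-3 - 1)² = (-4)² = 16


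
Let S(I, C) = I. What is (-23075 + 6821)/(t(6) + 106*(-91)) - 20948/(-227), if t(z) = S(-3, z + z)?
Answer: 205816910/2190323 ≈ 93.966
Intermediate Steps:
t(z) = -3
(-23075 + 6821)/(t(6) + 106*(-91)) - 20948/(-227) = (-23075 + 6821)/(-3 + 106*(-91)) - 20948/(-227) = -16254/(-3 - 9646) - 20948*(-1/227) = -16254/(-9649) + 20948/227 = -16254*(-1/9649) + 20948/227 = 16254/9649 + 20948/227 = 205816910/2190323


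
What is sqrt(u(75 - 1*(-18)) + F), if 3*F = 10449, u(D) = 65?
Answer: 2*sqrt(887) ≈ 59.565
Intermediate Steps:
F = 3483 (F = (1/3)*10449 = 3483)
sqrt(u(75 - 1*(-18)) + F) = sqrt(65 + 3483) = sqrt(3548) = 2*sqrt(887)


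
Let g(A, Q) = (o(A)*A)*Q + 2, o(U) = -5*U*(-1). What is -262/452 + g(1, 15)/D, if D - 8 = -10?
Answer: -4416/113 ≈ -39.080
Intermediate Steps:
D = -2 (D = 8 - 10 = -2)
o(U) = 5*U
g(A, Q) = 2 + 5*Q*A² (g(A, Q) = ((5*A)*A)*Q + 2 = (5*A²)*Q + 2 = 5*Q*A² + 2 = 2 + 5*Q*A²)
-262/452 + g(1, 15)/D = -262/452 + (2 + 5*15*1²)/(-2) = -262*1/452 + (2 + 5*15*1)*(-½) = -131/226 + (2 + 75)*(-½) = -131/226 + 77*(-½) = -131/226 - 77/2 = -4416/113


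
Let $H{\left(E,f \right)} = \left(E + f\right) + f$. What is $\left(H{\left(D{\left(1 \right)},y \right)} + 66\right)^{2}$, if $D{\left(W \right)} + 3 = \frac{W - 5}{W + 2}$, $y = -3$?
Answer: $\frac{27889}{9} \approx 3098.8$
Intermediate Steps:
$D{\left(W \right)} = -3 + \frac{-5 + W}{2 + W}$ ($D{\left(W \right)} = -3 + \frac{W - 5}{W + 2} = -3 + \frac{-5 + W}{2 + W}$)
$H{\left(E,f \right)} = E + 2 f$
$\left(H{\left(D{\left(1 \right)},y \right)} + 66\right)^{2} = \left(\left(\frac{-11 - 2}{2 + 1} + 2 \left(-3\right)\right) + 66\right)^{2} = \left(\left(\frac{-11 - 2}{3} - 6\right) + 66\right)^{2} = \left(\left(\frac{1}{3} \left(-13\right) - 6\right) + 66\right)^{2} = \left(\left(- \frac{13}{3} - 6\right) + 66\right)^{2} = \left(- \frac{31}{3} + 66\right)^{2} = \left(\frac{167}{3}\right)^{2} = \frac{27889}{9}$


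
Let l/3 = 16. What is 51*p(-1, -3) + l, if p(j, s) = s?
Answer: -105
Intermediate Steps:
l = 48 (l = 3*16 = 48)
51*p(-1, -3) + l = 51*(-3) + 48 = -153 + 48 = -105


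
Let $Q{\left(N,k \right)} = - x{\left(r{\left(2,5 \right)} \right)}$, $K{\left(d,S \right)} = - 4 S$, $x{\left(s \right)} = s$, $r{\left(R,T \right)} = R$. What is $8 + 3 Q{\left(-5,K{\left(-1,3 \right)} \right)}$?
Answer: $2$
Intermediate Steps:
$Q{\left(N,k \right)} = -2$ ($Q{\left(N,k \right)} = \left(-1\right) 2 = -2$)
$8 + 3 Q{\left(-5,K{\left(-1,3 \right)} \right)} = 8 + 3 \left(-2\right) = 8 - 6 = 2$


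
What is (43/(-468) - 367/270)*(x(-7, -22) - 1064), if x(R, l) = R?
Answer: 1212253/780 ≈ 1554.2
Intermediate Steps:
(43/(-468) - 367/270)*(x(-7, -22) - 1064) = (43/(-468) - 367/270)*(-7 - 1064) = (43*(-1/468) - 367*1/270)*(-1071) = (-43/468 - 367/270)*(-1071) = -10187/7020*(-1071) = 1212253/780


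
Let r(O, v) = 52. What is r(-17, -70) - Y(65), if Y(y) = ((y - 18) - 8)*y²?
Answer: -164723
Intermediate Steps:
Y(y) = y²*(-26 + y) (Y(y) = ((-18 + y) - 8)*y² = (-26 + y)*y² = y²*(-26 + y))
r(-17, -70) - Y(65) = 52 - 65²*(-26 + 65) = 52 - 4225*39 = 52 - 1*164775 = 52 - 164775 = -164723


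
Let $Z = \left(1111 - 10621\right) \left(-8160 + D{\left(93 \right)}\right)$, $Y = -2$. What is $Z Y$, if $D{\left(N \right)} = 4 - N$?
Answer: $-156895980$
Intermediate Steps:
$Z = 78447990$ ($Z = \left(1111 - 10621\right) \left(-8160 + \left(4 - 93\right)\right) = - 9510 \left(-8160 + \left(4 - 93\right)\right) = - 9510 \left(-8160 - 89\right) = \left(-9510\right) \left(-8249\right) = 78447990$)
$Z Y = 78447990 \left(-2\right) = -156895980$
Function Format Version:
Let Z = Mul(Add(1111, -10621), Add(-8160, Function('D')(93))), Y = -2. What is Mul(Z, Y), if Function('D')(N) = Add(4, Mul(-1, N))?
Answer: -156895980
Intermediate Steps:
Z = 78447990 (Z = Mul(Add(1111, -10621), Add(-8160, Add(4, Mul(-1, 93)))) = Mul(-9510, Add(-8160, Add(4, -93))) = Mul(-9510, Add(-8160, -89)) = Mul(-9510, -8249) = 78447990)
Mul(Z, Y) = Mul(78447990, -2) = -156895980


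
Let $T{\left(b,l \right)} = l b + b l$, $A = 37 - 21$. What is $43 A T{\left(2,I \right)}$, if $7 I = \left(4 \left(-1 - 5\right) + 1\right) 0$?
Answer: $0$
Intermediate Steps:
$A = 16$
$I = 0$ ($I = \frac{\left(4 \left(-1 - 5\right) + 1\right) 0}{7} = \frac{\left(4 \left(-6\right) + 1\right) 0}{7} = \frac{\left(-24 + 1\right) 0}{7} = \frac{\left(-23\right) 0}{7} = \frac{1}{7} \cdot 0 = 0$)
$T{\left(b,l \right)} = 2 b l$ ($T{\left(b,l \right)} = b l + b l = 2 b l$)
$43 A T{\left(2,I \right)} = 43 \cdot 16 \cdot 2 \cdot 2 \cdot 0 = 688 \cdot 0 = 0$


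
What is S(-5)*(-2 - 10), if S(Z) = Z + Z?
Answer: 120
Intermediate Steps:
S(Z) = 2*Z
S(-5)*(-2 - 10) = (2*(-5))*(-2 - 10) = -10*(-12) = 120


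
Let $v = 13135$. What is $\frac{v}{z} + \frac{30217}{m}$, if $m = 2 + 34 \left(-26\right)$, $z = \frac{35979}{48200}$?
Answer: $\frac{185771065519}{10577826} \approx 17562.0$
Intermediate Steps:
$z = \frac{35979}{48200}$ ($z = 35979 \cdot \frac{1}{48200} = \frac{35979}{48200} \approx 0.74645$)
$m = -882$ ($m = 2 - 884 = -882$)
$\frac{v}{z} + \frac{30217}{m} = \frac{13135}{\frac{35979}{48200}} + \frac{30217}{-882} = 13135 \cdot \frac{48200}{35979} + 30217 \left(- \frac{1}{882}\right) = \frac{633107000}{35979} - \frac{30217}{882} = \frac{185771065519}{10577826}$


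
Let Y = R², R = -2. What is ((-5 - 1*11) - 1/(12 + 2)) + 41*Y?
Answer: 2071/14 ≈ 147.93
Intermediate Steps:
Y = 4 (Y = (-2)² = 4)
((-5 - 1*11) - 1/(12 + 2)) + 41*Y = ((-5 - 1*11) - 1/(12 + 2)) + 41*4 = ((-5 - 11) - 1/14) + 164 = (-16 - 1*1/14) + 164 = (-16 - 1/14) + 164 = -225/14 + 164 = 2071/14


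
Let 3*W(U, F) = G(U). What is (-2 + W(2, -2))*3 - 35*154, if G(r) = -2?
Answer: -5398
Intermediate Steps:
W(U, F) = -⅔ (W(U, F) = (⅓)*(-2) = -⅔)
(-2 + W(2, -2))*3 - 35*154 = (-2 - ⅔)*3 - 35*154 = -8/3*3 - 5390 = -8 - 5390 = -5398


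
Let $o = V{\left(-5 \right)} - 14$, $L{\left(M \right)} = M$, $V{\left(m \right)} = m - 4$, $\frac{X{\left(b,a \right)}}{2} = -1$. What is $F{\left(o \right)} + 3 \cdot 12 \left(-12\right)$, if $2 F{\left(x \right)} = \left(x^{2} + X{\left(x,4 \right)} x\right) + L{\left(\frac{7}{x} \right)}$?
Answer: $- \frac{3327}{23} \approx -144.65$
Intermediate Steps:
$X{\left(b,a \right)} = -2$ ($X{\left(b,a \right)} = 2 \left(-1\right) = -2$)
$V{\left(m \right)} = -4 + m$ ($V{\left(m \right)} = m - 4 = -4 + m$)
$o = -23$ ($o = \left(-4 - 5\right) - 14 = -9 - 14 = -23$)
$F{\left(x \right)} = \frac{x^{2}}{2} - x + \frac{7}{2 x}$ ($F{\left(x \right)} = \frac{\left(x^{2} - 2 x\right) + \frac{7}{x}}{2} = \frac{x^{2} - 2 x + \frac{7}{x}}{2} = \frac{x^{2}}{2} - x + \frac{7}{2 x}$)
$F{\left(o \right)} + 3 \cdot 12 \left(-12\right) = \frac{7 + \left(-23\right)^{2} \left(-2 - 23\right)}{2 \left(-23\right)} + 3 \cdot 12 \left(-12\right) = \frac{1}{2} \left(- \frac{1}{23}\right) \left(7 + 529 \left(-25\right)\right) + 36 \left(-12\right) = \frac{1}{2} \left(- \frac{1}{23}\right) \left(7 - 13225\right) - 432 = \frac{1}{2} \left(- \frac{1}{23}\right) \left(-13218\right) - 432 = \frac{6609}{23} - 432 = - \frac{3327}{23}$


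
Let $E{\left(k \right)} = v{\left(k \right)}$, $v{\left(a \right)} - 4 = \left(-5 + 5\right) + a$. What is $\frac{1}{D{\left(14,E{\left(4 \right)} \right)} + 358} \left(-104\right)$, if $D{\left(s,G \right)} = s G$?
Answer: $- \frac{52}{235} \approx -0.22128$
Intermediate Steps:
$v{\left(a \right)} = 4 + a$ ($v{\left(a \right)} = 4 + \left(\left(-5 + 5\right) + a\right) = 4 + \left(0 + a\right) = 4 + a$)
$E{\left(k \right)} = 4 + k$
$D{\left(s,G \right)} = G s$
$\frac{1}{D{\left(14,E{\left(4 \right)} \right)} + 358} \left(-104\right) = \frac{1}{\left(4 + 4\right) 14 + 358} \left(-104\right) = \frac{1}{8 \cdot 14 + 358} \left(-104\right) = \frac{1}{112 + 358} \left(-104\right) = \frac{1}{470} \left(-104\right) = - \frac{52}{235}$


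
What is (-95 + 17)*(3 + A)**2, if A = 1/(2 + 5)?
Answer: -37752/49 ≈ -770.45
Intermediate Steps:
A = 1/7 ≈ 0.14286
(-95 + 17)*(3 + A)**2 = (-95 + 17)*(3 + 1/7)**2 = -78*(22/7)**2 = -78*484/49 = -37752/49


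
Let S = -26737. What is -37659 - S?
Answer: -10922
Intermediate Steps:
-37659 - S = -37659 - 1*(-26737) = -37659 + 26737 = -10922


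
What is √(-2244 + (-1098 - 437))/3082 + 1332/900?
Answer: 37/25 + I*√3779/3082 ≈ 1.48 + 0.019946*I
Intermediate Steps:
√(-2244 + (-1098 - 437))/3082 + 1332/900 = √(-2244 - 1535)*(1/3082) + 1332*(1/900) = √(-3779)*(1/3082) + 37/25 = (I*√3779)*(1/3082) + 37/25 = I*√3779/3082 + 37/25 = 37/25 + I*√3779/3082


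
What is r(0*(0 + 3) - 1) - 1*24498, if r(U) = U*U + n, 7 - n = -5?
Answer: -24485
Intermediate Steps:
n = 12 (n = 7 - 1*(-5) = 7 + 5 = 12)
r(U) = 12 + U² (r(U) = U*U + 12 = U² + 12 = 12 + U²)
r(0*(0 + 3) - 1) - 1*24498 = (12 + (0*(0 + 3) - 1)²) - 1*24498 = (12 + (0*3 - 1)²) - 24498 = (12 + (0 - 1)²) - 24498 = (12 + (-1)²) - 24498 = (12 + 1) - 24498 = 13 - 24498 = -24485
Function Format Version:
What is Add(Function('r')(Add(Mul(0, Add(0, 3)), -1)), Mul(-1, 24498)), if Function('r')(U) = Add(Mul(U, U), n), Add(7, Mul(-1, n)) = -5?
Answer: -24485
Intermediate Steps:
n = 12 (n = Add(7, Mul(-1, -5)) = Add(7, 5) = 12)
Function('r')(U) = Add(12, Pow(U, 2)) (Function('r')(U) = Add(Mul(U, U), 12) = Add(Pow(U, 2), 12) = Add(12, Pow(U, 2)))
Add(Function('r')(Add(Mul(0, Add(0, 3)), -1)), Mul(-1, 24498)) = Add(Add(12, Pow(Add(Mul(0, Add(0, 3)), -1), 2)), Mul(-1, 24498)) = Add(Add(12, Pow(Add(Mul(0, 3), -1), 2)), -24498) = Add(Add(12, Pow(Add(0, -1), 2)), -24498) = Add(Add(12, Pow(-1, 2)), -24498) = Add(Add(12, 1), -24498) = Add(13, -24498) = -24485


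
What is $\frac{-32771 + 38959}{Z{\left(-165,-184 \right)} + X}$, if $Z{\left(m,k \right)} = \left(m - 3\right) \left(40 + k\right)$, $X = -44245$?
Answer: $- \frac{6188}{20053} \approx -0.30858$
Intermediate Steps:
$Z{\left(m,k \right)} = \left(-3 + m\right) \left(40 + k\right)$
$\frac{-32771 + 38959}{Z{\left(-165,-184 \right)} + X} = \frac{-32771 + 38959}{\left(-120 - -552 + 40 \left(-165\right) - -30360\right) - 44245} = \frac{6188}{\left(-120 + 552 - 6600 + 30360\right) - 44245} = \frac{6188}{24192 - 44245} = \frac{6188}{-20053} = 6188 \left(- \frac{1}{20053}\right) = - \frac{6188}{20053}$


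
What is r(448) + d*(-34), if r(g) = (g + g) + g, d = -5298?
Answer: 181476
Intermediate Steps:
r(g) = 3*g (r(g) = 2*g + g = 3*g)
r(448) + d*(-34) = 3*448 - 5298*(-34) = 1344 + 180132 = 181476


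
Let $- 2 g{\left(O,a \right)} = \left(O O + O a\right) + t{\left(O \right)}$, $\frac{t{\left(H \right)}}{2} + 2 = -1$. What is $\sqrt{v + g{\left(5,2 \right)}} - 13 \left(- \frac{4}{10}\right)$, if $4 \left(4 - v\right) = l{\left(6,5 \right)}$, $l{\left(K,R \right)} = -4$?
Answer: $\frac{26}{5} + \frac{i \sqrt{38}}{2} \approx 5.2 + 3.0822 i$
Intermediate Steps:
$t{\left(H \right)} = -6$ ($t{\left(H \right)} = -4 + 2 \left(-1\right) = -4 - 2 = -6$)
$v = 5$ ($v = 4 - -1 = 4 + 1 = 5$)
$g{\left(O,a \right)} = 3 - \frac{O^{2}}{2} - \frac{O a}{2}$ ($g{\left(O,a \right)} = - \frac{\left(O O + O a\right) - 6}{2} = - \frac{\left(O^{2} + O a\right) - 6}{2} = - \frac{-6 + O^{2} + O a}{2} = 3 - \frac{O^{2}}{2} - \frac{O a}{2}$)
$\sqrt{v + g{\left(5,2 \right)}} - 13 \left(- \frac{4}{10}\right) = \sqrt{5 - \left(-3 + 5 + \frac{25}{2}\right)} - 13 \left(- \frac{4}{10}\right) = \sqrt{5 - \frac{29}{2}} - 13 \left(\left(-4\right) \frac{1}{10}\right) = \sqrt{5 - \frac{29}{2}} - - \frac{26}{5} = \sqrt{5 - \frac{29}{2}} + \frac{26}{5} = \sqrt{- \frac{19}{2}} + \frac{26}{5} = \frac{i \sqrt{38}}{2} + \frac{26}{5} = \frac{26}{5} + \frac{i \sqrt{38}}{2}$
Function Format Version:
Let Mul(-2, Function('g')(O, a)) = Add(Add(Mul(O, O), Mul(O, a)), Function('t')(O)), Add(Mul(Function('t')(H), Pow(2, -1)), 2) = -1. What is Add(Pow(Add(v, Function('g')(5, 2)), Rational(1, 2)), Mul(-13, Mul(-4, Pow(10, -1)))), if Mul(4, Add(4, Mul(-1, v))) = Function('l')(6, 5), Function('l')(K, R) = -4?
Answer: Add(Rational(26, 5), Mul(Rational(1, 2), I, Pow(38, Rational(1, 2)))) ≈ Add(5.2000, Mul(3.0822, I))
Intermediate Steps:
Function('t')(H) = -6 (Function('t')(H) = Add(-4, Mul(2, -1)) = Add(-4, -2) = -6)
v = 5 (v = Add(4, Mul(Rational(-1, 4), -4)) = Add(4, 1) = 5)
Function('g')(O, a) = Add(3, Mul(Rational(-1, 2), Pow(O, 2)), Mul(Rational(-1, 2), O, a)) (Function('g')(O, a) = Mul(Rational(-1, 2), Add(Add(Mul(O, O), Mul(O, a)), -6)) = Mul(Rational(-1, 2), Add(Add(Pow(O, 2), Mul(O, a)), -6)) = Mul(Rational(-1, 2), Add(-6, Pow(O, 2), Mul(O, a))) = Add(3, Mul(Rational(-1, 2), Pow(O, 2)), Mul(Rational(-1, 2), O, a)))
Add(Pow(Add(v, Function('g')(5, 2)), Rational(1, 2)), Mul(-13, Mul(-4, Pow(10, -1)))) = Add(Pow(Add(5, Add(3, Mul(Rational(-1, 2), Pow(5, 2)), Mul(Rational(-1, 2), 5, 2))), Rational(1, 2)), Mul(-13, Mul(-4, Pow(10, -1)))) = Add(Pow(Add(5, Add(3, Mul(Rational(-1, 2), 25), -5)), Rational(1, 2)), Mul(-13, Mul(-4, Rational(1, 10)))) = Add(Pow(Add(5, Add(3, Rational(-25, 2), -5)), Rational(1, 2)), Mul(-13, Rational(-2, 5))) = Add(Pow(Add(5, Rational(-29, 2)), Rational(1, 2)), Rational(26, 5)) = Add(Pow(Rational(-19, 2), Rational(1, 2)), Rational(26, 5)) = Add(Mul(Rational(1, 2), I, Pow(38, Rational(1, 2))), Rational(26, 5)) = Add(Rational(26, 5), Mul(Rational(1, 2), I, Pow(38, Rational(1, 2))))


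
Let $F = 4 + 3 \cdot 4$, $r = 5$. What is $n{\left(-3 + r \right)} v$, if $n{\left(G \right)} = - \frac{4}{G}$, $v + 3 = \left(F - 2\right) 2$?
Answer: $-50$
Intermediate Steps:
$F = 16$ ($F = 4 + 12 = 16$)
$v = 25$ ($v = -3 + \left(16 - 2\right) 2 = -3 + 14 \cdot 2 = -3 + 28 = 25$)
$n{\left(-3 + r \right)} v = - \frac{4}{-3 + 5} \cdot 25 = - \frac{4}{2} \cdot 25 = \left(-4\right) \frac{1}{2} \cdot 25 = \left(-2\right) 25 = -50$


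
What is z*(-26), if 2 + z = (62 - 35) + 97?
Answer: -3172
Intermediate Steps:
z = 122 (z = -2 + ((62 - 35) + 97) = -2 + (27 + 97) = -2 + 124 = 122)
z*(-26) = 122*(-26) = -3172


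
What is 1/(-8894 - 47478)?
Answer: -1/56372 ≈ -1.7739e-5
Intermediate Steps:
1/(-8894 - 47478) = 1/(-56372) = -1/56372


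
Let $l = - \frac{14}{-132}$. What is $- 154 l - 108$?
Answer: $- \frac{373}{3} \approx -124.33$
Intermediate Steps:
$l = \frac{7}{66}$ ($l = \left(-14\right) \left(- \frac{1}{132}\right) = \frac{7}{66} \approx 0.10606$)
$- 154 l - 108 = \left(-154\right) \frac{7}{66} - 108 = - \frac{49}{3} - 108 = - \frac{373}{3}$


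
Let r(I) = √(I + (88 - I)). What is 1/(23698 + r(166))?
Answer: 11849/280797558 - √22/280797558 ≈ 4.2181e-5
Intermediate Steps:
r(I) = 2*√22 (r(I) = √88 = 2*√22)
1/(23698 + r(166)) = 1/(23698 + 2*√22)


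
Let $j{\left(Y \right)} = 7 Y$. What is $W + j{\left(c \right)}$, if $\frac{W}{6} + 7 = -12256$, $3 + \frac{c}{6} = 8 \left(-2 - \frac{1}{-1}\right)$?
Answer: $-74040$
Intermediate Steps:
$c = -66$ ($c = -18 + 6 \cdot 8 \left(-2 - \frac{1}{-1}\right) = -18 + 6 \cdot 8 \left(-2 - -1\right) = -18 + 6 \cdot 8 \left(-2 + 1\right) = -18 + 6 \cdot 8 \left(-1\right) = -18 + 6 \left(-8\right) = -18 - 48 = -66$)
$W = -73578$ ($W = -42 + 6 \left(-12256\right) = -42 - 73536 = -73578$)
$W + j{\left(c \right)} = -73578 + 7 \left(-66\right) = -73578 - 462 = -74040$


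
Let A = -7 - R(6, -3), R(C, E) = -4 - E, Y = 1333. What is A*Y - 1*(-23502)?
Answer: 15504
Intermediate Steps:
A = -6 (A = -7 - (-4 - 1*(-3)) = -7 - (-4 + 3) = -7 - 1*(-1) = -7 + 1 = -6)
A*Y - 1*(-23502) = -6*1333 - 1*(-23502) = -7998 + 23502 = 15504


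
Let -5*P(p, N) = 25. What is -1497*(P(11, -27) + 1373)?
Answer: -2047896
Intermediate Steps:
P(p, N) = -5 (P(p, N) = -⅕*25 = -5)
-1497*(P(11, -27) + 1373) = -1497*(-5 + 1373) = -1497*1368 = -2047896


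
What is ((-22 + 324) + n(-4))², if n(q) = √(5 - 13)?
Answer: 91196 + 1208*I*√2 ≈ 91196.0 + 1708.4*I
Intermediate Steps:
n(q) = 2*I*√2 (n(q) = √(-8) = 2*I*√2)
((-22 + 324) + n(-4))² = ((-22 + 324) + 2*I*√2)² = (302 + 2*I*√2)²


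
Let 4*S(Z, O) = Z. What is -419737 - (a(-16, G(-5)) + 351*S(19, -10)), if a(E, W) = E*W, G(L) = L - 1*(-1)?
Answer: -1685873/4 ≈ -4.2147e+5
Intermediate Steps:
S(Z, O) = Z/4
G(L) = 1 + L (G(L) = L + 1 = 1 + L)
-419737 - (a(-16, G(-5)) + 351*S(19, -10)) = -419737 - (-16*(1 - 5) + 351*((1/4)*19)) = -419737 - (-16*(-4) + 351*(19/4)) = -419737 - (64 + 6669/4) = -419737 - 1*6925/4 = -419737 - 6925/4 = -1685873/4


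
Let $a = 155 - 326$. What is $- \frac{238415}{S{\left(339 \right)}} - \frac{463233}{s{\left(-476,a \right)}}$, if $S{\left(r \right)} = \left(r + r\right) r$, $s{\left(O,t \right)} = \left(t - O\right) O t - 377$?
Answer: $- \frac{6025218855431}{5705920276326} \approx -1.056$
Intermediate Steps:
$a = -171$ ($a = 155 - 326 = -171$)
$s{\left(O,t \right)} = -377 + O t \left(t - O\right)$ ($s{\left(O,t \right)} = O \left(t - O\right) t - 377 = O t \left(t - O\right) - 377 = -377 + O t \left(t - O\right)$)
$S{\left(r \right)} = 2 r^{2}$ ($S{\left(r \right)} = 2 r r = 2 r^{2}$)
$- \frac{238415}{S{\left(339 \right)}} - \frac{463233}{s{\left(-476,a \right)}} = - \frac{238415}{2 \cdot 339^{2}} - \frac{463233}{-377 - 476 \left(-171\right)^{2} - - 171 \left(-476\right)^{2}} = - \frac{238415}{2 \cdot 114921} - \frac{463233}{-377 - 13918716 - \left(-171\right) 226576} = - \frac{238415}{229842} - \frac{463233}{-377 - 13918716 + 38744496} = \left(-238415\right) \frac{1}{229842} - \frac{463233}{24825403} = - \frac{238415}{229842} - \frac{463233}{24825403} = - \frac{6025218855431}{5705920276326}$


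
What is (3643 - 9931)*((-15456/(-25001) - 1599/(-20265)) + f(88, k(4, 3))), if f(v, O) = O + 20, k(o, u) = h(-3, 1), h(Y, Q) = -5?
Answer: -724748629728/7342685 ≈ -98704.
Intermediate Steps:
k(o, u) = -5
f(v, O) = 20 + O
(3643 - 9931)*((-15456/(-25001) - 1599/(-20265)) + f(88, k(4, 3))) = (3643 - 9931)*((-15456/(-25001) - 1599/(-20265)) + (20 - 5)) = -6288*((-15456*(-1/25001) - 1599*(-1/20265)) + 15) = -6288*((672/1087 + 533/6755) + 15) = -6288*(5118731/7342685 + 15) = -6288*115259006/7342685 = -724748629728/7342685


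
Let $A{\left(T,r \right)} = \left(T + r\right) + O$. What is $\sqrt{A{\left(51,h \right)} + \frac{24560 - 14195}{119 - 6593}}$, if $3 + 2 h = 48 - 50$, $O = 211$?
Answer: $\frac{\sqrt{300256567}}{1079} \approx 16.059$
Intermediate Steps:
$h = - \frac{5}{2}$ ($h = - \frac{3}{2} + \frac{48 - 50}{2} = - \frac{3}{2} + \frac{1}{2} \left(-2\right) = - \frac{3}{2} - 1 = - \frac{5}{2} \approx -2.5$)
$A{\left(T,r \right)} = 211 + T + r$ ($A{\left(T,r \right)} = \left(T + r\right) + 211 = 211 + T + r$)
$\sqrt{A{\left(51,h \right)} + \frac{24560 - 14195}{119 - 6593}} = \sqrt{\left(211 + 51 - \frac{5}{2}\right) + \frac{24560 - 14195}{119 - 6593}} = \sqrt{\frac{519}{2} + \frac{10365}{-6474}} = \sqrt{\frac{519}{2} + 10365 \left(- \frac{1}{6474}\right)} = \sqrt{\frac{519}{2} - \frac{3455}{2158}} = \sqrt{\frac{278273}{1079}} = \frac{\sqrt{300256567}}{1079}$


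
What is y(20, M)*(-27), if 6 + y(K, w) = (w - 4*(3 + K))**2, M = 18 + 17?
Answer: -87561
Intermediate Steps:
M = 35
y(K, w) = -6 + (-12 + w - 4*K)**2 (y(K, w) = -6 + (w - 4*(3 + K))**2 = -6 + (w + (-12 - 4*K))**2 = -6 + (-12 + w - 4*K)**2)
y(20, M)*(-27) = (-6 + (12 - 1*35 + 4*20)**2)*(-27) = (-6 + (12 - 35 + 80)**2)*(-27) = (-6 + 57**2)*(-27) = (-6 + 3249)*(-27) = 3243*(-27) = -87561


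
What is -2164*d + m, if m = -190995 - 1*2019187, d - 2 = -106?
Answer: -1985126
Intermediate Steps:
d = -104 (d = 2 - 106 = -104)
m = -2210182 (m = -190995 - 2019187 = -2210182)
-2164*d + m = -2164*(-104) - 2210182 = 225056 - 2210182 = -1985126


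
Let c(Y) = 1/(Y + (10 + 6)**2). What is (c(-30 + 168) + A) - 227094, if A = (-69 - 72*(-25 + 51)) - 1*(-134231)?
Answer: -37352775/394 ≈ -94804.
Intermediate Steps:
A = 132290 (A = (-69 - 72*26) + 134231 = (-69 - 1872) + 134231 = -1941 + 134231 = 132290)
c(Y) = 1/(256 + Y) (c(Y) = 1/(Y + 16**2) = 1/(Y + 256) = 1/(256 + Y))
(c(-30 + 168) + A) - 227094 = (1/(256 + (-30 + 168)) + 132290) - 227094 = (1/(256 + 138) + 132290) - 227094 = (1/394 + 132290) - 227094 = 52122261/394 - 227094 = -37352775/394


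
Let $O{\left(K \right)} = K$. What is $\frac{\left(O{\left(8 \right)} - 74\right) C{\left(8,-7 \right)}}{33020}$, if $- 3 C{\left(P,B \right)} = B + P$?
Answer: $\frac{11}{16510} \approx 0.00066626$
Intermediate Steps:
$C{\left(P,B \right)} = - \frac{B}{3} - \frac{P}{3}$ ($C{\left(P,B \right)} = - \frac{B + P}{3} = - \frac{B}{3} - \frac{P}{3}$)
$\frac{\left(O{\left(8 \right)} - 74\right) C{\left(8,-7 \right)}}{33020} = \frac{\left(8 - 74\right) \left(\left(- \frac{1}{3}\right) \left(-7\right) - \frac{8}{3}\right)}{33020} = - 66 \left(\frac{7}{3} - \frac{8}{3}\right) \frac{1}{33020} = \left(-66\right) \left(- \frac{1}{3}\right) \frac{1}{33020} = 22 \cdot \frac{1}{33020} = \frac{11}{16510}$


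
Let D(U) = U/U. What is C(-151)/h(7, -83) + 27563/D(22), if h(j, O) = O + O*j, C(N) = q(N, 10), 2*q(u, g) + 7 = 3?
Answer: 9150917/332 ≈ 27563.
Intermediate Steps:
q(u, g) = -2 (q(u, g) = -7/2 + (1/2)*3 = -7/2 + 3/2 = -2)
C(N) = -2
D(U) = 1
C(-151)/h(7, -83) + 27563/D(22) = -2*(-1/(83*(1 + 7))) + 27563/1 = -2/((-83*8)) + 27563*1 = -2/(-664) + 27563 = -2*(-1/664) + 27563 = 1/332 + 27563 = 9150917/332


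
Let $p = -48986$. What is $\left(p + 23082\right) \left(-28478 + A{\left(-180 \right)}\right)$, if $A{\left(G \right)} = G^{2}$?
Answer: $-101595488$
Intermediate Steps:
$\left(p + 23082\right) \left(-28478 + A{\left(-180 \right)}\right) = \left(-48986 + 23082\right) \left(-28478 + \left(-180\right)^{2}\right) = - 25904 \left(-28478 + 32400\right) = \left(-25904\right) 3922 = -101595488$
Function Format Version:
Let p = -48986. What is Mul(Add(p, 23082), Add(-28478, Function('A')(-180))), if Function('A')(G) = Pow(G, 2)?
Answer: -101595488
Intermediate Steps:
Mul(Add(p, 23082), Add(-28478, Function('A')(-180))) = Mul(Add(-48986, 23082), Add(-28478, Pow(-180, 2))) = Mul(-25904, Add(-28478, 32400)) = Mul(-25904, 3922) = -101595488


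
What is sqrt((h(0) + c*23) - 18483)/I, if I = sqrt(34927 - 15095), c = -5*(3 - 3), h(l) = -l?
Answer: I*sqrt(91638714)/9916 ≈ 0.96539*I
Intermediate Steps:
c = 0 (c = -5*0 = 0)
I = 2*sqrt(4958) (I = sqrt(19832) = 2*sqrt(4958) ≈ 140.83)
sqrt((h(0) + c*23) - 18483)/I = sqrt((-1*0 + 0*23) - 18483)/((2*sqrt(4958))) = sqrt((0 + 0) - 18483)*(sqrt(4958)/9916) = sqrt(0 - 18483)*(sqrt(4958)/9916) = sqrt(-18483)*(sqrt(4958)/9916) = (I*sqrt(18483))*(sqrt(4958)/9916) = I*sqrt(91638714)/9916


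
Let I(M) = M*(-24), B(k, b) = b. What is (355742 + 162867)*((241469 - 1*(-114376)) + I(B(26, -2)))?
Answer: 184569312837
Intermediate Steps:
I(M) = -24*M
(355742 + 162867)*((241469 - 1*(-114376)) + I(B(26, -2))) = (355742 + 162867)*((241469 - 1*(-114376)) - 24*(-2)) = 518609*((241469 + 114376) + 48) = 518609*(355845 + 48) = 518609*355893 = 184569312837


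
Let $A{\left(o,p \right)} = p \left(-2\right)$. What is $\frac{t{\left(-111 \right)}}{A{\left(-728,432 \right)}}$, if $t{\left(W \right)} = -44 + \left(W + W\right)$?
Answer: $\frac{133}{432} \approx 0.30787$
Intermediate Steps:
$A{\left(o,p \right)} = - 2 p$
$t{\left(W \right)} = -44 + 2 W$
$\frac{t{\left(-111 \right)}}{A{\left(-728,432 \right)}} = \frac{-44 + 2 \left(-111\right)}{\left(-2\right) 432} = \frac{-44 - 222}{-864} = \left(-266\right) \left(- \frac{1}{864}\right) = \frac{133}{432}$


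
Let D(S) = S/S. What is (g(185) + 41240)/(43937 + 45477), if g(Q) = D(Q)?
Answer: 41241/89414 ≈ 0.46124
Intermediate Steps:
D(S) = 1
g(Q) = 1
(g(185) + 41240)/(43937 + 45477) = (1 + 41240)/(43937 + 45477) = 41241/89414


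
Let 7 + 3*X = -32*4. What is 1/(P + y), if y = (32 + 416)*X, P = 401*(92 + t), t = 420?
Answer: 1/185152 ≈ 5.4010e-6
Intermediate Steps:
P = 205312 (P = 401*(92 + 420) = 401*512 = 205312)
X = -45 (X = -7/3 + (-32*4)/3 = -7/3 + (1/3)*(-128) = -7/3 - 128/3 = -45)
y = -20160 (y = (32 + 416)*(-45) = 448*(-45) = -20160)
1/(P + y) = 1/(205312 - 20160) = 1/185152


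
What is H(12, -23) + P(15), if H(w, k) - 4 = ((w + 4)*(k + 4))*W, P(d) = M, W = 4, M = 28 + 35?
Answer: -1149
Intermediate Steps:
M = 63
P(d) = 63
H(w, k) = 4 + 4*(4 + k)*(4 + w) (H(w, k) = 4 + ((w + 4)*(k + 4))*4 = 4 + ((4 + w)*(4 + k))*4 = 4 + ((4 + k)*(4 + w))*4 = 4 + 4*(4 + k)*(4 + w))
H(12, -23) + P(15) = (68 + 16*(-23) + 16*12 + 4*(-23)*12) + 63 = (68 - 368 + 192 - 1104) + 63 = -1212 + 63 = -1149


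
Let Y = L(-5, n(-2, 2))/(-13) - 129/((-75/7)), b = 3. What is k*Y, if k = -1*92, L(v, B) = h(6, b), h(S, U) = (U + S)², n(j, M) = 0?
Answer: -173696/325 ≈ -534.45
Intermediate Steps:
h(S, U) = (S + U)²
L(v, B) = 81 (L(v, B) = (6 + 3)² = 9² = 81)
k = -92
Y = 1888/325 (Y = 81/(-13) - 129/((-75/7)) = 81*(-1/13) - 129/((-75*⅐)) = -81/13 - 129/(-75/7) = -81/13 - 129*(-7/75) = -81/13 + 301/25 = 1888/325 ≈ 5.8092)
k*Y = -92*1888/325 = -173696/325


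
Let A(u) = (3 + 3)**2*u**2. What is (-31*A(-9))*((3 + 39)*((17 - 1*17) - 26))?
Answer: 98712432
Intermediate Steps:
A(u) = 36*u**2 (A(u) = 6**2*u**2 = 36*u**2)
(-31*A(-9))*((3 + 39)*((17 - 1*17) - 26)) = (-1116*(-9)**2)*((3 + 39)*((17 - 1*17) - 26)) = (-1116*81)*(42*((17 - 17) - 26)) = (-31*2916)*(42*(0 - 26)) = -3796632*(-26) = -90396*(-1092) = 98712432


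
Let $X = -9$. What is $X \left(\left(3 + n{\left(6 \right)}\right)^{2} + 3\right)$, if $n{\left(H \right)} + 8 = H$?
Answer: $-36$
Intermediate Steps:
$n{\left(H \right)} = -8 + H$
$X \left(\left(3 + n{\left(6 \right)}\right)^{2} + 3\right) = - 9 \left(\left(3 + \left(-8 + 6\right)\right)^{2} + 3\right) = - 9 \left(\left(3 - 2\right)^{2} + 3\right) = - 9 \left(1^{2} + 3\right) = - 9 \left(1 + 3\right) = \left(-9\right) 4 = -36$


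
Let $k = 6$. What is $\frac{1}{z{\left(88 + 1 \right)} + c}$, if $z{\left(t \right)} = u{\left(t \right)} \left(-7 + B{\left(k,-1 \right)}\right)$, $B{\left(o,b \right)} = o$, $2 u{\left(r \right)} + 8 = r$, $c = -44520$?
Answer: $- \frac{2}{89121} \approx -2.2441 \cdot 10^{-5}$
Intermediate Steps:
$u{\left(r \right)} = -4 + \frac{r}{2}$
$z{\left(t \right)} = 4 - \frac{t}{2}$ ($z{\left(t \right)} = \left(-4 + \frac{t}{2}\right) \left(-7 + 6\right) = \left(-4 + \frac{t}{2}\right) \left(-1\right) = 4 - \frac{t}{2}$)
$\frac{1}{z{\left(88 + 1 \right)} + c} = \frac{1}{\left(4 - \frac{88 + 1}{2}\right) - 44520} = \frac{1}{\left(4 - \frac{89}{2}\right) - 44520} = \frac{1}{- \frac{81}{2} - 44520} = \frac{1}{- \frac{89121}{2}} = - \frac{2}{89121}$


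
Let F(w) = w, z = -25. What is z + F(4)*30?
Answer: 95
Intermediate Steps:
z + F(4)*30 = -25 + 4*30 = -25 + 120 = 95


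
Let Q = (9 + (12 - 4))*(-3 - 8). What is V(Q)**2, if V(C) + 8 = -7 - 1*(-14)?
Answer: 1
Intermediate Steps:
Q = -187 (Q = (9 + 8)*(-11) = 17*(-11) = -187)
V(C) = -1 (V(C) = -8 + (-7 - 1*(-14)) = -8 + (-7 + 14) = -8 + 7 = -1)
V(Q)**2 = (-1)**2 = 1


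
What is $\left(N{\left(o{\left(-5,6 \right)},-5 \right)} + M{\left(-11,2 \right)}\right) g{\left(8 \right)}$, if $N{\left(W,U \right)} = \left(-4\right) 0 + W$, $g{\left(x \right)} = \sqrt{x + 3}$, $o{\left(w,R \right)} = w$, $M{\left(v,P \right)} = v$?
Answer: $- 16 \sqrt{11} \approx -53.066$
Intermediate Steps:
$g{\left(x \right)} = \sqrt{3 + x}$
$N{\left(W,U \right)} = W$ ($N{\left(W,U \right)} = 0 + W = W$)
$\left(N{\left(o{\left(-5,6 \right)},-5 \right)} + M{\left(-11,2 \right)}\right) g{\left(8 \right)} = \left(-5 - 11\right) \sqrt{3 + 8} = - 16 \sqrt{11}$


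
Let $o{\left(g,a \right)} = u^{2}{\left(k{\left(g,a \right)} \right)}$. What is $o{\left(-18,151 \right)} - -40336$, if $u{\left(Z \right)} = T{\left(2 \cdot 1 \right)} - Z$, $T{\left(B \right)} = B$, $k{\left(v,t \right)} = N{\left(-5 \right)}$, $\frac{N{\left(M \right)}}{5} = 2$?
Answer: $40400$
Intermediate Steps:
$N{\left(M \right)} = 10$ ($N{\left(M \right)} = 5 \cdot 2 = 10$)
$k{\left(v,t \right)} = 10$
$u{\left(Z \right)} = 2 - Z$ ($u{\left(Z \right)} = 2 \cdot 1 - Z = 2 - Z$)
$o{\left(g,a \right)} = 64$ ($o{\left(g,a \right)} = \left(2 - 10\right)^{2} = \left(-8\right)^{2} = 64$)
$o{\left(-18,151 \right)} - -40336 = 64 - -40336 = 64 + 40336 = 40400$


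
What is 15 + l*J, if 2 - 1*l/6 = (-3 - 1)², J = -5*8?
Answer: 3375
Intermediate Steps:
J = -40
l = -84 (l = 12 - 6*(-3 - 1)² = 12 - 6*(-4)² = 12 - 6*16 = 12 - 96 = -84)
15 + l*J = 15 - 84*(-40) = 15 + 3360 = 3375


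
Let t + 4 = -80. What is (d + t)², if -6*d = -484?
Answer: 100/9 ≈ 11.111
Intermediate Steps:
t = -84 (t = -4 - 80 = -84)
d = 242/3 (d = -⅙*(-484) = 242/3 ≈ 80.667)
(d + t)² = (242/3 - 84)² = (-10/3)² = 100/9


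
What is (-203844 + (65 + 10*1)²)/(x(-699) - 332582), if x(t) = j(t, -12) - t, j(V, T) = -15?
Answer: 28317/47414 ≈ 0.59723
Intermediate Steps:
x(t) = -15 - t
(-203844 + (65 + 10*1)²)/(x(-699) - 332582) = (-203844 + (65 + 10*1)²)/((-15 - 1*(-699)) - 332582) = (-203844 + (65 + 10)²)/((-15 + 699) - 332582) = (-203844 + 75²)/(684 - 332582) = (-203844 + 5625)/(-331898) = -198219*(-1/331898) = 28317/47414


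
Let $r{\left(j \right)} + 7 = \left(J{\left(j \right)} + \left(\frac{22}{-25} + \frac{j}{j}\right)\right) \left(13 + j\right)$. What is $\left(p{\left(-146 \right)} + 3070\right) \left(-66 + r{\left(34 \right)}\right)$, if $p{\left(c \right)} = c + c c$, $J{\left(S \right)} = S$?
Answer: $\frac{185513568}{5} \approx 3.7103 \cdot 10^{7}$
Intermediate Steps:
$r{\left(j \right)} = -7 + \left(13 + j\right) \left(\frac{3}{25} + j\right)$ ($r{\left(j \right)} = -7 + \left(j + \left(\frac{22}{-25} + \frac{j}{j}\right)\right) \left(13 + j\right) = -7 + \left(j + \left(22 \left(- \frac{1}{25}\right) + 1\right)\right) \left(13 + j\right) = -7 + \left(j + \left(- \frac{22}{25} + 1\right)\right) \left(13 + j\right) = -7 + \left(j + \frac{3}{25}\right) \left(13 + j\right) = -7 + \left(\frac{3}{25} + j\right) \left(13 + j\right) = -7 + \left(13 + j\right) \left(\frac{3}{25} + j\right)$)
$p{\left(c \right)} = c + c^{2}$
$\left(p{\left(-146 \right)} + 3070\right) \left(-66 + r{\left(34 \right)}\right) = \left(- 146 \left(1 - 146\right) + 3070\right) \left(-66 + \left(- \frac{136}{25} + 34^{2} + \frac{328}{25} \cdot 34\right)\right) = \left(\left(-146\right) \left(-145\right) + 3070\right) \left(-66 + \left(- \frac{136}{25} + 1156 + \frac{11152}{25}\right)\right) = \left(21170 + 3070\right) \left(-66 + \frac{39916}{25}\right) = 24240 \cdot \frac{38266}{25} = \frac{185513568}{5}$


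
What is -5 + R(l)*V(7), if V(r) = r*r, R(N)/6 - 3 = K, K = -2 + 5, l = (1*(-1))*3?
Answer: 1759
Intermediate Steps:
l = -3 (l = -1*3 = -3)
K = 3
R(N) = 36 (R(N) = 18 + 6*3 = 18 + 18 = 36)
V(r) = r²
-5 + R(l)*V(7) = -5 + 36*7² = -5 + 36*49 = -5 + 1764 = 1759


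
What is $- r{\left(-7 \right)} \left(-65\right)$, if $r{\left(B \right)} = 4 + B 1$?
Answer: $-195$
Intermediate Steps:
$r{\left(B \right)} = 4 + B$
$- r{\left(-7 \right)} \left(-65\right) = - (4 - 7) \left(-65\right) = \left(-1\right) \left(-3\right) \left(-65\right) = 3 \left(-65\right) = -195$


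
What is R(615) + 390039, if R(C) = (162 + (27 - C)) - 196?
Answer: 389417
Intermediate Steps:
R(C) = -7 - C (R(C) = (189 - C) - 196 = -7 - C)
R(615) + 390039 = (-7 - 1*615) + 390039 = (-7 - 615) + 390039 = -622 + 390039 = 389417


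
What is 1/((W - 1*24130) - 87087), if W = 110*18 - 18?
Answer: -1/109255 ≈ -9.1529e-6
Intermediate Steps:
W = 1962 (W = 1980 - 18 = 1962)
1/((W - 1*24130) - 87087) = 1/((1962 - 1*24130) - 87087) = 1/((1962 - 24130) - 87087) = 1/(-22168 - 87087) = 1/(-109255) = -1/109255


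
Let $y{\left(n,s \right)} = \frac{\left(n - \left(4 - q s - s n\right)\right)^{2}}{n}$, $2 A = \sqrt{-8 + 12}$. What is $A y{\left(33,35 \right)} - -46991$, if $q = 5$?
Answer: $\frac{1132528}{11} \approx 1.0296 \cdot 10^{5}$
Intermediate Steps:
$A = 1$ ($A = \frac{\sqrt{-8 + 12}}{2} = \frac{\sqrt{4}}{2} = \frac{1}{2} \cdot 2 = 1$)
$y{\left(n,s \right)} = \frac{\left(-4 + n + 5 s + n s\right)^{2}}{n}$ ($y{\left(n,s \right)} = \frac{\left(n - \left(4 - 5 s - s n\right)\right)^{2}}{n} = \frac{\left(n - \left(4 - 5 s - n s\right)\right)^{2}}{n} = \frac{\left(n + \left(-4 + 5 s + n s\right)\right)^{2}}{n} = \frac{\left(-4 + n + 5 s + n s\right)^{2}}{n}$)
$A y{\left(33,35 \right)} - -46991 = 1 \frac{\left(-4 + 33 + 5 \cdot 35 + 33 \cdot 35\right)^{2}}{33} - -46991 = 1 \frac{\left(-4 + 33 + 175 + 1155\right)^{2}}{33} + 46991 = 1 \frac{1359^{2}}{33} + 46991 = 1 \cdot \frac{1}{33} \cdot 1846881 + 46991 = 1 \cdot \frac{615627}{11} + 46991 = \frac{615627}{11} + 46991 = \frac{1132528}{11}$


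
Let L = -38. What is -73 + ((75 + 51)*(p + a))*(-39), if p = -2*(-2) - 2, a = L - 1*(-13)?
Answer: 112949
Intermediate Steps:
a = -25 (a = -38 - 1*(-13) = -38 + 13 = -25)
p = 2 (p = 4 - 2 = 2)
-73 + ((75 + 51)*(p + a))*(-39) = -73 + ((75 + 51)*(2 - 25))*(-39) = -73 + (126*(-23))*(-39) = -73 - 2898*(-39) = -73 + 113022 = 112949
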